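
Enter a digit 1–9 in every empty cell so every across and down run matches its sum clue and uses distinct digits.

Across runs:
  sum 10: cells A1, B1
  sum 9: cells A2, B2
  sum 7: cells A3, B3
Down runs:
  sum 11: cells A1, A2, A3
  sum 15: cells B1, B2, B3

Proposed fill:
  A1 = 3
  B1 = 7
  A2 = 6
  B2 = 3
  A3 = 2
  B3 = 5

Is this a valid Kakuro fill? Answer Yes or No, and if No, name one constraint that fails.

Across: 3+7=10; 6+3=9; 2+5=7. Down: 3+6+2=11; 7+3+5=15. No digit repeats within any run.

Yes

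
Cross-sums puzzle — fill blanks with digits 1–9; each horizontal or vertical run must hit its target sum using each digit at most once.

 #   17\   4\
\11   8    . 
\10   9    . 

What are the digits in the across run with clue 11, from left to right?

8, 3

17 in 2 cells must be {8,9}; 4 in 2 cells must be {1,3}.
R1C2 = 11 − 8 = 3 completes the 11 across.
R2C2 = 10 − 9 = 1 completes the 10 across.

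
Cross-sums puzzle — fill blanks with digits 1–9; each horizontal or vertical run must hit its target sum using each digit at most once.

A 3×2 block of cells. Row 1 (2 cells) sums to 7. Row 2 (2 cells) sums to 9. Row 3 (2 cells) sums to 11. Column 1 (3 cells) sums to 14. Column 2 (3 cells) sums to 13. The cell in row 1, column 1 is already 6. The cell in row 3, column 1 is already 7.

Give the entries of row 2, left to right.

(1,2) = 7 − 6 = 1 completes the 7 across.
(2,1) = 14 − 13 = 1 completes the 14 down.
(2,2) = 9 − 1 = 8 completes the 9 across.
(3,2) = 11 − 7 = 4 completes the 11 across.

1, 8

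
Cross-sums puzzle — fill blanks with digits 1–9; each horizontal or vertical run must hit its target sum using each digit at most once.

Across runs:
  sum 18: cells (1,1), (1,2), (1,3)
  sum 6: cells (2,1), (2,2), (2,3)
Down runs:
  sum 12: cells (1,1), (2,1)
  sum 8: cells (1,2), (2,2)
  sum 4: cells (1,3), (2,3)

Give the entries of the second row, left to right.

6 in 3 cells must be {1,2,3}; 4 in 2 cells must be {1,3}.
The 6 across and the 12 down share only 3, so (2,1) = 3.
Given what's placed, (2,3) must be 1 to fit the 6 across and 4 down.
(1,1) = 12 − 3 = 9 completes the 12 down.
(1,3) = 4 − 1 = 3 completes the 4 down.
(2,2) = 6 − 4 = 2 completes the 6 across.
(1,2) = 18 − 12 = 6 completes the 18 across.

3 2 1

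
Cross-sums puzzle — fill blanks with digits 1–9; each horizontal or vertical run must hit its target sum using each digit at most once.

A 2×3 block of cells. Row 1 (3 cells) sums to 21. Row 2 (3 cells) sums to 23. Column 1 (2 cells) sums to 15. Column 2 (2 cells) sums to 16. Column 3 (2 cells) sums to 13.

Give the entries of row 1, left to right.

23 in 3 cells must be {6,8,9}; 16 in 2 cells must be {7,9}.
The 23 across and the 16 down share only 9, so (2,2) = 9.
(1,2) = 16 − 9 = 7 completes the 16 down.
Nothing is forced directly, so branch on (2,1), whose candidates are 6 or 8. If (2,1) = 8: then (1,1) would have to be in {5,6,8,9} for the 21 across but in {7} for the 15 down — contradiction. So (2,1) = 6.
(1,1) = 15 − 6 = 9 completes the 15 down.
(1,3) = 21 − 16 = 5 completes the 21 across.
(2,3) = 23 − 15 = 8 completes the 23 across.

9 7 5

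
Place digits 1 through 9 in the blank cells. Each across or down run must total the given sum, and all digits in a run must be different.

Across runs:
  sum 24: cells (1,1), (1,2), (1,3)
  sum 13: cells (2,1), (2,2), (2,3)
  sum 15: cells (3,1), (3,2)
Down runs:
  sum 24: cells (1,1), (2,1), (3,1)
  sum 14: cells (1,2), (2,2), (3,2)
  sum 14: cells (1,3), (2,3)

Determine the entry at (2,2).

1

24 in 3 cells must be {7,8,9}.
Nothing is forced directly, so branch on (1,3), whose candidates are 8 or 9. If (1,3) = 8: that forces (2,3) = 6, after which (2,1) would have to be in {2,3,4,5} for the 13 across but in {7,8,9} for the 24 down — contradiction. So (1,3) = 9.
(2,3) = 14 − 9 = 5 completes the 14 down.
Given what's placed, (2,1) must be 7 to fit the 13 across and 24 down.
(2,2) = 13 − 12 = 1 completes the 13 across.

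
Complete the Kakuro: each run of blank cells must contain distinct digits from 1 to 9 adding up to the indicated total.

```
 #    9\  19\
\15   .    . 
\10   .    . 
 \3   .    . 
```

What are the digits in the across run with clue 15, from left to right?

6 9

3 in 2 cells must be {1,2}.
The 15 across and the 9 down share only 6, so R1C1 = 6.
R1C2 = 15 − 6 = 9 completes the 15 across.
Given what's placed, R3C2 must be 2 to fit the 3 across and 19 down.
R2C2 = 19 − 11 = 8 completes the 19 down.
R3C1 = 3 − 2 = 1 completes the 3 across.
R2C1 = 10 − 8 = 2 completes the 10 across.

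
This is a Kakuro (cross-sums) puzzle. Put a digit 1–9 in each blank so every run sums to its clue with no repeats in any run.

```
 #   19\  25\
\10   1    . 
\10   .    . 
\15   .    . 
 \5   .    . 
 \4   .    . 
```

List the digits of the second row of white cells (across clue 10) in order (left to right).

6, 4

4 in 2 cells must be {1,3}.
R1C2 = 10 − 1 = 9 completes the 10 across.
Given what's placed, R5C1 must be 3 to fit the 4 across and 19 down.
R5C2 = 4 − 3 = 1 completes the 4 across.
No cell is forced outright now. R4C1 can only be 2 or 4 (the digits allowed by both its 5 across and its 19 down). If R4C1 = 4: then R4C2 would have to be in {1} for the 5 across but in {2,3,4,5,6,7,8} for the 25 down — contradiction. So R4C1 = 2.
R4C2 = 5 − 2 = 3 completes the 5 across.
No cell is forced outright now. R3C2 can only be 7 or 8 (the digits allowed by both its 15 across and its 25 down). If R3C2 = 7: then R2C2 would have to be in {1,2,3,4,6,7,8,9} for the 10 across but in {5} for the 25 down — contradiction. So R3C2 = 8.
R2C2 = 25 − 21 = 4 completes the 25 down.
R3C1 = 15 − 8 = 7 completes the 15 across.
R2C1 = 10 − 4 = 6 completes the 10 across.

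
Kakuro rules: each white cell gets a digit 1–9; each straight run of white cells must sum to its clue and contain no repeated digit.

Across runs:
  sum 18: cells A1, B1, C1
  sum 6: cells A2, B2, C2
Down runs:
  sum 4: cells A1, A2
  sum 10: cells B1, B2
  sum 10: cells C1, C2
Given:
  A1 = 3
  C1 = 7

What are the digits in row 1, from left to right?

6 in 3 cells must be {1,2,3}; 4 in 2 cells must be {1,3}.
B1 = 18 − 10 = 8 completes the 18 across.
A2 = 4 − 3 = 1 completes the 4 down.
B2 = 10 − 8 = 2 completes the 10 down.
C2 = 6 − 3 = 3 completes the 6 across.

3, 8, 7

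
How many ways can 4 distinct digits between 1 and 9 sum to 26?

5

4 distinct digits from 1–9 sum between 10 and 30.
Enumerating: {2,7,8,9}, {3,6,8,9}, {4,5,8,9}, {4,6,7,9}, {5,6,7,8}.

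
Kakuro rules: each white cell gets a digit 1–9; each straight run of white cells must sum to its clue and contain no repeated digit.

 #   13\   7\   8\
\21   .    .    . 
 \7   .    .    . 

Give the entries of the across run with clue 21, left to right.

9, 5, 7

7 in 3 cells must be {1,2,4}.
The 7 across and the 13 down share only 4, so R2C1 = 4.
R1C1 = 13 − 4 = 9 completes the 13 down.
Nothing is forced directly, so branch on R1C2, whose candidates are 4 or 5. If R1C2 = 4: then R1C3 would have to be in {8} for the 21 across but in {1,2,3,5,6,7} for the 8 down — contradiction. So R1C2 = 5.
R1C3 = 21 − 14 = 7 completes the 21 across.
R2C2 = 7 − 5 = 2 completes the 7 down.
R2C3 = 7 − 6 = 1 completes the 7 across.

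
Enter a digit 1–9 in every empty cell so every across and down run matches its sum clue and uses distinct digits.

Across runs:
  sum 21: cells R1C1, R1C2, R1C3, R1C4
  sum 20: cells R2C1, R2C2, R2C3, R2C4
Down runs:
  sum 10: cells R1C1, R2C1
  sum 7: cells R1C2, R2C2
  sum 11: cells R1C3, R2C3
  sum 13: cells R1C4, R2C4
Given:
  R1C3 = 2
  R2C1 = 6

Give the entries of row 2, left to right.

6 1 9 4

R1C1 = 10 − 6 = 4 completes the 10 down.
Given what's placed, R1C2 must be 6 to fit the 21 across and 7 down.
R1C4 = 21 − 12 = 9 completes the 21 across.
R2C2 = 7 − 6 = 1 completes the 7 down.
R2C3 = 11 − 2 = 9 completes the 11 down.
R2C4 = 20 − 16 = 4 completes the 20 across.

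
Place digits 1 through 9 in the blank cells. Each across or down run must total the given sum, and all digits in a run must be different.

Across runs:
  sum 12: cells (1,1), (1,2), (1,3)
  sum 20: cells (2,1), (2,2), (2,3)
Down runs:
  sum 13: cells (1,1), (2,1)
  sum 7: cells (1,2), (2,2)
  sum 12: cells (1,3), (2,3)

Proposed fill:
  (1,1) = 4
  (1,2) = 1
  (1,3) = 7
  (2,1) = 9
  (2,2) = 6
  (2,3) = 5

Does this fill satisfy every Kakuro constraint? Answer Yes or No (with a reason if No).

Yes

Across: 4+1+7=12; 9+6+5=20. Down: 4+9=13; 1+6=7; 7+5=12. No digit repeats within any run.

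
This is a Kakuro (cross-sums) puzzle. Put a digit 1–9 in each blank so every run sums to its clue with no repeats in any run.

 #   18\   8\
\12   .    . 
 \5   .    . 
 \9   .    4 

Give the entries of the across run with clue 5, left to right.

Given what's placed, R1C2 must be 3 to fit the 12 across and 8 down.
R2C2 = 8 − 7 = 1 completes the 8 down.
R3C1 = 9 − 4 = 5 completes the 9 across.
R1C1 = 12 − 3 = 9 completes the 12 across.
R2C1 = 5 − 1 = 4 completes the 5 across.

4 1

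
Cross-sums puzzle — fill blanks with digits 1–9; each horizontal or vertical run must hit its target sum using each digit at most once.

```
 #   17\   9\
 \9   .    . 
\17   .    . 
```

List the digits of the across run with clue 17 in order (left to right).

17 in 2 cells must be {8,9}.
The 9 across and the 17 down share only 8, so R1C1 = 8.
R1C2 = 9 − 8 = 1 completes the 9 across.
R2C1 = 17 − 8 = 9 completes the 17 down.
R2C2 = 17 − 9 = 8 completes the 17 across.

9 8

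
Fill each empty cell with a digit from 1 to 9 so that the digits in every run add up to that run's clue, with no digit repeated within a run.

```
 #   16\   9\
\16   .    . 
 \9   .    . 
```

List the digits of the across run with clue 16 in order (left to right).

9, 7

16 in 2 cells must be {7,9}.
The 16 across and the 9 down share only 7, so R1C2 = 7.
The 9 across and the 16 down share only 7, so R2C1 = 7.
R2C2 = 9 − 7 = 2 completes the 9 across.
R1C1 = 16 − 7 = 9 completes the 16 across.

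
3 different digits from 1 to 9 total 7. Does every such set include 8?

No

The only way to make 7 from 3 distinct digits is {1,2,4}, which does not contain 8.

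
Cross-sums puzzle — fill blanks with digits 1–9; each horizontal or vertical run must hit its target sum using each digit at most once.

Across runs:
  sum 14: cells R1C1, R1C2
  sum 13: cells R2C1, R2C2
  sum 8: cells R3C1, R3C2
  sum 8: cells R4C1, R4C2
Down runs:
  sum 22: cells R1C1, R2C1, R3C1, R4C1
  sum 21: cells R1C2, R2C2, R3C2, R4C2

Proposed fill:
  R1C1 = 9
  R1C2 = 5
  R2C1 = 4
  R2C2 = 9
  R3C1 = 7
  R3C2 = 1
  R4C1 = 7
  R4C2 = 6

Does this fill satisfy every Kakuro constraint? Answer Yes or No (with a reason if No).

No — the across run R4C1–R4C2 sums to 13, not 8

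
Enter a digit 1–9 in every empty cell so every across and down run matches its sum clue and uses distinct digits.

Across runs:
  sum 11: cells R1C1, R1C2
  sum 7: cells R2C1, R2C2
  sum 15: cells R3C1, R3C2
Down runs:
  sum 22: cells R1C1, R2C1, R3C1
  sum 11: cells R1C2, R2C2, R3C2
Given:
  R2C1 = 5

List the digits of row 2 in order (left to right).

R2C2 = 7 − 5 = 2 completes the 7 across.
Nothing is forced directly, so branch on R1C1, whose candidates are 8 or 9. If R1C1 = 9: then R1C2 would have to be in {2} for the 11 across but in {1,3,4,5,6,8} for the 11 down — contradiction. So R1C1 = 8.
R1C2 = 11 − 8 = 3 completes the 11 across.
R3C1 = 22 − 13 = 9 completes the 22 down.
R3C2 = 15 − 9 = 6 completes the 15 across.

5 2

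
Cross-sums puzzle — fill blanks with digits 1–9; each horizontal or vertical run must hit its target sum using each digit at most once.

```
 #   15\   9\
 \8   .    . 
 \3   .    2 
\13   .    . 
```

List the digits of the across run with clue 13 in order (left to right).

9 4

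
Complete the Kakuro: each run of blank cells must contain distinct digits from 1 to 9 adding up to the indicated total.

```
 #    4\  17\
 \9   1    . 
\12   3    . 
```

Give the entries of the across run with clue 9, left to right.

1, 8

4 in 2 cells must be {1,3}; 17 in 2 cells must be {8,9}.
R1C2 = 9 − 1 = 8 completes the 9 across.
R2C2 = 12 − 3 = 9 completes the 12 across.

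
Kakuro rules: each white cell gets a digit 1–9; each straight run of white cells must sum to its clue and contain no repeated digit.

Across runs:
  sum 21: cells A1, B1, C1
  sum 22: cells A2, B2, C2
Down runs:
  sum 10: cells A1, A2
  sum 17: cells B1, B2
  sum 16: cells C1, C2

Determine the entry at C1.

9

17 in 2 cells must be {8,9}; 16 in 2 cells must be {7,9}.
Nothing is forced directly, so branch on B1, whose candidates are 8 or 9. If B1 = 9: that forces C1 = 7, B2 = 8, C2 = 9, after which A1 would have to be in {5} for the 21 across but in {1,2,3,4,6,7,8,9} for the 10 down — contradiction. So B1 = 8.
B2 = 17 − 8 = 9 completes the 17 down.
Given what's placed, C2 must be 7 to fit the 22 across and 16 down.
C1 = 16 − 7 = 9 completes the 16 down.
A2 = 22 − 16 = 6 completes the 22 across.
A1 = 21 − 17 = 4 completes the 21 across.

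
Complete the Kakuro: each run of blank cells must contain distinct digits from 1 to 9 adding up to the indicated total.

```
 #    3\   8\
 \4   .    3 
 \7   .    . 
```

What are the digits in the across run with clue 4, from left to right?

1 3

4 in 2 cells must be {1,3}; 3 in 2 cells must be {1,2}.
R1C1 = 4 − 3 = 1 completes the 4 across.
R2C1 = 3 − 1 = 2 completes the 3 down.
R2C2 = 7 − 2 = 5 completes the 7 across.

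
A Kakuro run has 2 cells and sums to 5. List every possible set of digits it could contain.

2 distinct digits from 1–9 sum between 3 and 17.

{1,4}; {2,3}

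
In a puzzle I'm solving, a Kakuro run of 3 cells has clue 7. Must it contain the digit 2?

Yes

The only way to make 7 from 3 distinct digits is {1,2,4}, which contains 2.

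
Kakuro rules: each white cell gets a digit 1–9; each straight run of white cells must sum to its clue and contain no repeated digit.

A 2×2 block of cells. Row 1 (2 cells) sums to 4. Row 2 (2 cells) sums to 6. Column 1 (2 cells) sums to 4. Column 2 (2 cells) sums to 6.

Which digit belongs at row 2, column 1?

1

4 in 2 cells must be {1,3}.
The 4 across and the 6 down share only 1, so (1,2) = 1.
The 6 across and the 4 down share only 1, so (2,1) = 1.
(2,2) = 6 − 1 = 5 completes the 6 across.
(1,1) = 4 − 1 = 3 completes the 4 across.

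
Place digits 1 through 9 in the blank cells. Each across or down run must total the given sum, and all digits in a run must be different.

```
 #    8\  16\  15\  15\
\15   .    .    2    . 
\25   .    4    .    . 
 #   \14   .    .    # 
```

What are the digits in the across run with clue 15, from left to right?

1, 3, 2, 9

No cell is forced outright now. R3C2 can only be 5 or 9 (the digits allowed by both its 14 across and its 16 down). If R3C2 = 5: that forces R1C2 = 7, after which R1C4 would have to be in {1,5} for the 15 across but in {6,7,8,9} for the 15 down — contradiction. So R3C2 = 9.
R1C2 = 16 − 13 = 3 completes the 16 down.
R3C3 = 14 − 9 = 5 completes the 14 across.
R2C3 = 15 − 7 = 8 completes the 15 down.
No cell is forced outright now. R1C1 can only be 1 or 6 (the digits allowed by both its 15 across and its 8 down). If R1C1 = 6: then R1C4 would have to be in {4} for the 15 across but in {6,7,8,9} for the 15 down — contradiction. So R1C1 = 1.
R1C4 = 15 − 6 = 9 completes the 15 across.
R2C1 = 8 − 1 = 7 completes the 8 down.
R2C4 = 25 − 19 = 6 completes the 25 across.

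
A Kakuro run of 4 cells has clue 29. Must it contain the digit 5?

Yes

The only way to make 29 from 4 distinct digits is {5,7,8,9}, which contains 5.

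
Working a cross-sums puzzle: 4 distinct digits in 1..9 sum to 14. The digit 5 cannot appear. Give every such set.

{1,2,3,8}; {1,2,4,7}; {1,3,4,6}

4 distinct digits from 1–9 sum between 10 and 30.
Dropping sets that contain 5.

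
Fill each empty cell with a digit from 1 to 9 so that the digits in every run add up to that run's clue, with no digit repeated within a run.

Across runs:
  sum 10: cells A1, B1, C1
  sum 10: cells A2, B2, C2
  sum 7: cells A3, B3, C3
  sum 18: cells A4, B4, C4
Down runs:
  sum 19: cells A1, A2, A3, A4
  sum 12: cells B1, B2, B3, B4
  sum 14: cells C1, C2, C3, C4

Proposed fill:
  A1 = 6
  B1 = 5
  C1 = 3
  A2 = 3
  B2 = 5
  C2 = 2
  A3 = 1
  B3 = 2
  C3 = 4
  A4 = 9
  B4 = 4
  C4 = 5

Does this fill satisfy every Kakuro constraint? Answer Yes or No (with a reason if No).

No — the down run B1–B4 sums to 16, not 12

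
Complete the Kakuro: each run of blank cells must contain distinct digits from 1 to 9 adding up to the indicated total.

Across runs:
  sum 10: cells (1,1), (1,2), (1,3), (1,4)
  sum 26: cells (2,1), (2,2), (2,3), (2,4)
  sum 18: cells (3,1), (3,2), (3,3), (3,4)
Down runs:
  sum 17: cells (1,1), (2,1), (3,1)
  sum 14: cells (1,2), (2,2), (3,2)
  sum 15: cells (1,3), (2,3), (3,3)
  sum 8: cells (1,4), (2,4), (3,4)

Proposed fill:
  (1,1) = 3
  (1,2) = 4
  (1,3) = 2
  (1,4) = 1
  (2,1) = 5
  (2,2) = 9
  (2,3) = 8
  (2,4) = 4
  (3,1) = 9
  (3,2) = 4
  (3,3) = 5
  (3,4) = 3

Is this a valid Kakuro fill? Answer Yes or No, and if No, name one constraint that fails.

No — the across run (3,1)–(3,4) sums to 21, not 18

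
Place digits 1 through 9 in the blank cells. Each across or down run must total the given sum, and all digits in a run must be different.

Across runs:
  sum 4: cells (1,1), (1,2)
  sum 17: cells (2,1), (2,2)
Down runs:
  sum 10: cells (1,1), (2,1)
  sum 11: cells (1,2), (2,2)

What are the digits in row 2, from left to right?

4 in 2 cells must be {1,3}; 17 in 2 cells must be {8,9}.
The 4 across and the 11 down share only 3, so (1,2) = 3.
(2,2) = 11 − 3 = 8 completes the 11 down.
(1,1) = 4 − 3 = 1 completes the 4 across.
(2,1) = 17 − 8 = 9 completes the 17 across.

9, 8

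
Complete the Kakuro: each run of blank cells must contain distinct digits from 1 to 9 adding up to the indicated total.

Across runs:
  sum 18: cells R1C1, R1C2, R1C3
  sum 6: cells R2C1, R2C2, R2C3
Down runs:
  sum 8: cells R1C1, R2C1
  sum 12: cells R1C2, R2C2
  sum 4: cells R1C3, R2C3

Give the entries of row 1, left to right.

6, 9, 3

6 in 3 cells must be {1,2,3}; 4 in 2 cells must be {1,3}.
The 6 across and the 12 down share only 3, so R2C2 = 3.
Given what's placed, R2C3 must be 1 to fit the 6 across and 4 down.
R1C2 = 12 − 3 = 9 completes the 12 down.
R1C3 = 4 − 1 = 3 completes the 4 down.
R2C1 = 6 − 4 = 2 completes the 6 across.
R1C1 = 18 − 12 = 6 completes the 18 across.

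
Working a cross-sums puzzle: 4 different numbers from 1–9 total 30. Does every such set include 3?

The only way to make 30 from 4 distinct digits is {6,7,8,9}, which does not contain 3.

No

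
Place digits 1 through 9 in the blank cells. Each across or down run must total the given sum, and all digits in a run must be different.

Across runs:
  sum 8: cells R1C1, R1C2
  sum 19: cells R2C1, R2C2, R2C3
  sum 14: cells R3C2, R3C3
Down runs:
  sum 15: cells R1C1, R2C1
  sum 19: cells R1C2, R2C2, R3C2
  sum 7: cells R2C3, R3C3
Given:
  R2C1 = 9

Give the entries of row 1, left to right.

6 2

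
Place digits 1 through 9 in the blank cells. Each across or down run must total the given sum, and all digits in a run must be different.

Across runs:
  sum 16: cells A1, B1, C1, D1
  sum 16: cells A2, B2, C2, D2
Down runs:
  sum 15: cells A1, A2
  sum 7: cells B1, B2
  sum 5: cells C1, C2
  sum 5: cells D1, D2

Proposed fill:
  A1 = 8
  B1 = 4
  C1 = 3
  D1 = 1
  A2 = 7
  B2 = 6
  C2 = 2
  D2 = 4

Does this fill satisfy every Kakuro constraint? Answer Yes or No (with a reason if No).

No — the down run B1–B2 sums to 10, not 7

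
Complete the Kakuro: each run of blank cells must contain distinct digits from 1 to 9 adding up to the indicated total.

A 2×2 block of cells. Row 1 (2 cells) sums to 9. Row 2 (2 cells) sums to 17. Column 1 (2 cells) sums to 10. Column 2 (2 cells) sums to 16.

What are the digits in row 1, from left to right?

2, 7

17 in 2 cells must be {8,9}; 16 in 2 cells must be {7,9}.
The 9 across and the 16 down share only 7, so (1,2) = 7.
(2,2) = 16 − 7 = 9 completes the 16 down.
(1,1) = 9 − 7 = 2 completes the 9 across.
(2,1) = 17 − 9 = 8 completes the 17 across.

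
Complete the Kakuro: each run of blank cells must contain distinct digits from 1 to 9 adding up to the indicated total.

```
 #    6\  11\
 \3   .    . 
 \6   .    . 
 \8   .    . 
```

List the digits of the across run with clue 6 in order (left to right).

2, 4

3 in 2 cells must be {1,2}; 6 in 3 cells must be {1,2,3}.
Nothing is forced directly, so branch on R1C1, whose candidates are 1 or 2. If R1C1 = 2: that forces R1C2 = 1, R2C1 = 1, after which R2C2 would have to be in {5} for the 6 across but in {2,3,4,6,7,8} for the 11 down — contradiction. So R1C1 = 1.
R1C2 = 3 − 1 = 2 completes the 3 across.
Given what's placed, R2C1 must be 2 to fit the 6 across and 6 down.
R2C2 = 6 − 2 = 4 completes the 6 across.
R3C1 = 6 − 3 = 3 completes the 6 down.
R3C2 = 8 − 3 = 5 completes the 8 across.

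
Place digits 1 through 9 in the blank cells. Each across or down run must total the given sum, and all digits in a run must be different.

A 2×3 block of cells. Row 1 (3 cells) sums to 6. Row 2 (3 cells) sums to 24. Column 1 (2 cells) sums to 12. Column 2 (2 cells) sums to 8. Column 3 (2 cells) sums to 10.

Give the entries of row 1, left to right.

6 in 3 cells must be {1,2,3}; 24 in 3 cells must be {7,8,9}.
The 6 across and the 12 down share only 3, so (1,1) = 3.
(2,1) = 12 − 3 = 9 completes the 12 down.
Given what's placed, (2,2) must be 7 to fit the 24 across and 8 down.
(2,3) = 24 − 16 = 8 completes the 24 across.
(1,2) = 8 − 7 = 1 completes the 8 down.
(1,3) = 6 − 4 = 2 completes the 6 across.

3 1 2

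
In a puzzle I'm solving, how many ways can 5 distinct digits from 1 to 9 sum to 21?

8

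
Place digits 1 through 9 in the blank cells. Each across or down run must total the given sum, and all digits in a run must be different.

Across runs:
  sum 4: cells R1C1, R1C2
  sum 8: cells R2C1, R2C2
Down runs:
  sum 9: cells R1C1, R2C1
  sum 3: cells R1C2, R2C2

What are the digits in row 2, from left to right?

6 2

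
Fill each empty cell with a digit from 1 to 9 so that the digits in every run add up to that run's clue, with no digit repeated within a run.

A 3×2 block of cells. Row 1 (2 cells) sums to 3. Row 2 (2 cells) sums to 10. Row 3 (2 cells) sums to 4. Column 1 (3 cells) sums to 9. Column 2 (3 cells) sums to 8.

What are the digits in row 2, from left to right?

3 in 2 cells must be {1,2}; 4 in 2 cells must be {1,3}.
Nothing is forced directly, so branch on (3,2), whose candidates are 1 or 3. If (3,2) = 1: that forces (1,2) = 2, after which (2,2) would have to be in {1,2,3,4,6,7,8,9} for the 10 across but in {5} for the 8 down — contradiction. So (3,2) = 3.
Given what's placed, (1,2) must be 1 to fit the 3 across and 8 down.
(2,2) = 8 − 4 = 4 completes the 8 down.
(3,1) = 4 − 3 = 1 completes the 4 across.
(1,1) = 3 − 1 = 2 completes the 3 across.
(2,1) = 10 − 4 = 6 completes the 10 across.

6, 4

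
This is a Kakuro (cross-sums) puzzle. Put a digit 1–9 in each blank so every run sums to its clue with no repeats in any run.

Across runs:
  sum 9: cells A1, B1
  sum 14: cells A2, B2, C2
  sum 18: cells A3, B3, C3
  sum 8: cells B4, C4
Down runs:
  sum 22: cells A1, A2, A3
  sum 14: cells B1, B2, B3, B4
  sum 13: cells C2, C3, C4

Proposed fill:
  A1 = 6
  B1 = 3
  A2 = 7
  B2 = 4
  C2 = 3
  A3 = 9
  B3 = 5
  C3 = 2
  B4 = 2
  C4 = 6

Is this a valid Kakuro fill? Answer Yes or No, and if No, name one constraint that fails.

No — the across run A3–C3 sums to 16, not 18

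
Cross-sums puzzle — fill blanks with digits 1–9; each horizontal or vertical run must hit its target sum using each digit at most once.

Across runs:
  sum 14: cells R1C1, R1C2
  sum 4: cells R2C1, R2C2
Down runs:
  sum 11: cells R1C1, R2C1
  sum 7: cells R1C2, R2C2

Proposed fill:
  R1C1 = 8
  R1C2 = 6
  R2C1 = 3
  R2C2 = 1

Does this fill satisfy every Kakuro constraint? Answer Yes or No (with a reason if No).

Yes

Across: 8+6=14; 3+1=4. Down: 8+3=11; 6+1=7. No digit repeats within any run.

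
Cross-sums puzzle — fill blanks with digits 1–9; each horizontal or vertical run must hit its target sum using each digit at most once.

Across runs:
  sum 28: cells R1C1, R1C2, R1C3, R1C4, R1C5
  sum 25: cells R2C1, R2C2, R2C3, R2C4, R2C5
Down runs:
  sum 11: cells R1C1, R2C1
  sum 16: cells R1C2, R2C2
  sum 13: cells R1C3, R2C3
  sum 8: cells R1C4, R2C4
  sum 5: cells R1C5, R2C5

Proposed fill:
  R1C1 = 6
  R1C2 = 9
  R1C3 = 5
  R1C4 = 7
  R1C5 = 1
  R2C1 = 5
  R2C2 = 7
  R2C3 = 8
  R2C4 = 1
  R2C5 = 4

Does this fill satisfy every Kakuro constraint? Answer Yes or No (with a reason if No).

Across: 6+9+5+7+1=28; 5+7+8+1+4=25. Down: 6+5=11; 9+7=16; 5+8=13; 7+1=8; 1+4=5. No digit repeats within any run.

Yes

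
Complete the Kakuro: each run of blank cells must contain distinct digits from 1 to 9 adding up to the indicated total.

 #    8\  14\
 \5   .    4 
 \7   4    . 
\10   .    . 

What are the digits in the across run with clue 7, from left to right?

R1C1 = 5 − 4 = 1 completes the 5 across.
R2C2 = 7 − 4 = 3 completes the 7 across.
R3C1 = 8 − 5 = 3 completes the 8 down.
R3C2 = 10 − 3 = 7 completes the 10 across.

4 3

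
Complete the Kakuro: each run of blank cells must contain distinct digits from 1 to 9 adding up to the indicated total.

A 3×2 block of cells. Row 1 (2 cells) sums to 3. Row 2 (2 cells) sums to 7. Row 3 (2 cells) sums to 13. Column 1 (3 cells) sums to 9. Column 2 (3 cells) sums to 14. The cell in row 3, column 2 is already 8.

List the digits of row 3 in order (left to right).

3 in 2 cells must be {1,2}.
(3,1) = 13 − 8 = 5 completes the 13 across.
Given what's placed, (1,1) must be 1 to fit the 3 across and 9 down.
(1,2) = 3 − 1 = 2 completes the 3 across.
(2,1) = 9 − 6 = 3 completes the 9 down.
(2,2) = 7 − 3 = 4 completes the 7 across.

5 8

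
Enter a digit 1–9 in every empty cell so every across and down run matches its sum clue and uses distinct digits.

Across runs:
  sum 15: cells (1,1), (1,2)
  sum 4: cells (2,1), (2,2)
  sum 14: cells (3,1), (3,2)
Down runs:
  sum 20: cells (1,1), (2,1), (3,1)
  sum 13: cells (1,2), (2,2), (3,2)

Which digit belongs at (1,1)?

8

4 in 2 cells must be {1,3}.
The 4 across and the 20 down share only 3, so (2,1) = 3.
(2,2) = 4 − 3 = 1 completes the 4 across.
Nothing is forced directly, so branch on (1,1), whose candidates are 8 or 9. If (1,1) = 9: then (1,2) would have to be in {6} for the 15 across but in {3,4,5,7,8,9} for the 13 down — contradiction. So (1,1) = 8.
(1,2) = 15 − 8 = 7 completes the 15 across.
(3,1) = 20 − 11 = 9 completes the 20 down.
(3,2) = 14 − 9 = 5 completes the 14 across.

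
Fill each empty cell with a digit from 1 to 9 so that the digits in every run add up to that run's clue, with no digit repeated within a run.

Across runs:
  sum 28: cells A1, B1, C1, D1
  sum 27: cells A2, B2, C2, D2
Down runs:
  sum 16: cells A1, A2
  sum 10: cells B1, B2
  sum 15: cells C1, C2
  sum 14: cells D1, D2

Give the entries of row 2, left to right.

9 6 7 5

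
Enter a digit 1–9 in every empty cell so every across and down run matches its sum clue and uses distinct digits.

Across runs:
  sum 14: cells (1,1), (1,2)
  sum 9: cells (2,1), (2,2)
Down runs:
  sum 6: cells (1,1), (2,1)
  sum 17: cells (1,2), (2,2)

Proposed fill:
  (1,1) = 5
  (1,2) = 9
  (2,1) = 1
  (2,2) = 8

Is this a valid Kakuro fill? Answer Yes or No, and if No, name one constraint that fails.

Across: 5+9=14; 1+8=9. Down: 5+1=6; 9+8=17. No digit repeats within any run.

Yes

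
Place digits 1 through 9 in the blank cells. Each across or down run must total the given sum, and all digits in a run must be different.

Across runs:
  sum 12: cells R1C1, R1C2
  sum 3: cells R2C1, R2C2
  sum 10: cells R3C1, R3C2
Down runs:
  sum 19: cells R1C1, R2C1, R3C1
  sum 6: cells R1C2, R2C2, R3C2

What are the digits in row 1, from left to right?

9 3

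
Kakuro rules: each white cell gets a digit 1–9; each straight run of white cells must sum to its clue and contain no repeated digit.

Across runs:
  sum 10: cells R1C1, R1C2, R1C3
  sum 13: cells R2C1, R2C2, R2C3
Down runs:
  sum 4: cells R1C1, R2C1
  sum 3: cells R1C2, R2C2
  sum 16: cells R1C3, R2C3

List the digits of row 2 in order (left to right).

4 in 2 cells must be {1,3}; 3 in 2 cells must be {1,2}; 16 in 2 cells must be {7,9}.
The 10 across and the 16 down share only 7, so R1C3 = 7.
R2C3 = 16 − 7 = 9 completes the 16 down.
Given what's placed, R1C1 must be 1 to fit the 10 across and 4 down.
R1C2 = 10 − 8 = 2 completes the 10 across.
R2C1 = 4 − 1 = 3 completes the 4 down.
R2C2 = 13 − 12 = 1 completes the 13 across.

3, 1, 9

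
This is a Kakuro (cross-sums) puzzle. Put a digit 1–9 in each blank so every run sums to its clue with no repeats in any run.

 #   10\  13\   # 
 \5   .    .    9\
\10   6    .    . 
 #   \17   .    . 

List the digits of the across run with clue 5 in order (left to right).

17 in 2 cells must be {8,9}.
R1C1 = 10 − 6 = 4 completes the 10 down.
R1C2 = 5 − 4 = 1 completes the 5 across.
R2C2 = 3: the only remaining digit allowed by both the 10 across and the 13 down.
R2C3 = 10 − 9 = 1 completes the 10 across.
R3C2 = 13 − 4 = 9 completes the 13 down.
R3C3 = 17 − 9 = 8 completes the 17 across.

4, 1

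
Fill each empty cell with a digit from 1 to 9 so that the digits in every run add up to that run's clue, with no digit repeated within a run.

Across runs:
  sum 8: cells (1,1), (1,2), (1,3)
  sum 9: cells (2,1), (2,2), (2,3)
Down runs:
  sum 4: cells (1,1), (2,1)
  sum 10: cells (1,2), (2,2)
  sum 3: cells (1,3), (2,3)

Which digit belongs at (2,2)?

6

4 in 2 cells must be {1,3}; 3 in 2 cells must be {1,2}.
Nothing is forced directly, so branch on (1,3), whose candidates are 1 or 2. If (1,3) = 2: that forces (1,1) = 1, after which (1,2) would have to be in {5} for the 8 across but in {1,2,3,4,6,7,8,9} for the 10 down — contradiction. So (1,3) = 1.
Given what's placed, (1,1) must be 3 to fit the 8 across and 4 down.
(1,2) = 8 − 4 = 4 completes the 8 across.
(2,1) = 4 − 3 = 1 completes the 4 down.
(2,2) = 10 − 4 = 6 completes the 10 down.
(2,3) = 9 − 7 = 2 completes the 9 across.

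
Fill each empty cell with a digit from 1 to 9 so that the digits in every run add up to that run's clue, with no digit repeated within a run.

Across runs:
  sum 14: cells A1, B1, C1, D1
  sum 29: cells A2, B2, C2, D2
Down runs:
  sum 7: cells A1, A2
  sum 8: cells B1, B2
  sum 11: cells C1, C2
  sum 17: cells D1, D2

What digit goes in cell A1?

2

29 in 4 cells must be {5,7,8,9}; 17 in 2 cells must be {8,9}.
Only 8 fits D1 under both its across sum 14 and down sum 17.
The 29 across and the 7 down share only 5, so A2 = 5.
B2 = 7: the only remaining digit allowed by both the 29 across and the 8 down.
D2 = 17 − 8 = 9 completes the 17 down.
A1 = 7 − 5 = 2 completes the 7 down.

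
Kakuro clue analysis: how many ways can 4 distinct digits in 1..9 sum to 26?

5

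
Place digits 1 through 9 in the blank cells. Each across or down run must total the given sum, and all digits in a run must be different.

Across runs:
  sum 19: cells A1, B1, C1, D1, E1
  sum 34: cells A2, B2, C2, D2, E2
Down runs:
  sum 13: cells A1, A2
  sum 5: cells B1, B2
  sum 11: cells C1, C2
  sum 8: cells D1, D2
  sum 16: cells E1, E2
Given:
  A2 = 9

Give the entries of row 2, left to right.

34 in 5 cells must be {4,6,7,8,9}; 16 in 2 cells must be {7,9}.
A1 = 13 − 9 = 4 completes the 13 down.
B2 = 4: the only remaining digit allowed by both the 34 across and the 5 down.
Given what's placed, E2 must be 7 to fit the 34 across and 16 down.
B1 = 5 − 4 = 1 completes the 5 down.
E1 = 16 − 7 = 9 completes the 16 down.
Given what's placed, D2 must be 6 to fit the 34 across and 8 down.
D1 = 8 − 6 = 2 completes the 8 down.
C2 = 34 − 26 = 8 completes the 34 across.

9 4 8 6 7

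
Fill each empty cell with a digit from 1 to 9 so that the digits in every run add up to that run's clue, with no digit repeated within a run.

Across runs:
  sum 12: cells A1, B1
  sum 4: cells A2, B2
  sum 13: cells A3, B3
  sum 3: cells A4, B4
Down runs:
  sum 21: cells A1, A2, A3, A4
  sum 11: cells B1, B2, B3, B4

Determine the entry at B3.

4 in 2 cells must be {1,3}; 3 in 2 cells must be {1,2}; 11 in 4 cells must be {1,2,3,5}.
Only 5 fits B3 under both its across sum 13 and down sum 11.

5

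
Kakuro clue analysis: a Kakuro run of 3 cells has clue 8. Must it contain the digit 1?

Every partition of 8 into 3 distinct digits includes 1: {1,2,5}, {1,3,4}.

Yes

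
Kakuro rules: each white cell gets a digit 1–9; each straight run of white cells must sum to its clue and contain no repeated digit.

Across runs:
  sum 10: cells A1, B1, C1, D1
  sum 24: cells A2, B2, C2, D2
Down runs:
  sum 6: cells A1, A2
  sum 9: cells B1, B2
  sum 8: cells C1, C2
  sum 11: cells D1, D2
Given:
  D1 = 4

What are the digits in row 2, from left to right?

4 8 5 7

10 in 4 cells must be {1,2,3,4}.
D2 = 11 − 4 = 7 completes the 11 down.
Nothing is forced directly, so branch on A1, whose candidates are 1 or 2. If A1 = 1: that forces A2 = 5, C2 = 3, after which C1 would have to be in {2,3} for the 10 across but in {5} for the 8 down — contradiction. So A1 = 2.
A2 = 6 − 2 = 4 completes the 6 down.
C2 = 5: the only remaining digit allowed by both the 24 across and the 8 down.
C1 = 8 − 5 = 3 completes the 8 down.
B2 = 24 − 16 = 8 completes the 24 across.
B1 = 10 − 9 = 1 completes the 10 across.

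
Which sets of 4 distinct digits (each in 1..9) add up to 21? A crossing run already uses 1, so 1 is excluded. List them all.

4 distinct digits from 1–9 sum between 10 and 30.
Dropping sets that contain 1.

{2,3,7,9}; {2,4,6,9}; {2,4,7,8}; {2,5,6,8}; {3,4,5,9}; {3,4,6,8}; {3,5,6,7}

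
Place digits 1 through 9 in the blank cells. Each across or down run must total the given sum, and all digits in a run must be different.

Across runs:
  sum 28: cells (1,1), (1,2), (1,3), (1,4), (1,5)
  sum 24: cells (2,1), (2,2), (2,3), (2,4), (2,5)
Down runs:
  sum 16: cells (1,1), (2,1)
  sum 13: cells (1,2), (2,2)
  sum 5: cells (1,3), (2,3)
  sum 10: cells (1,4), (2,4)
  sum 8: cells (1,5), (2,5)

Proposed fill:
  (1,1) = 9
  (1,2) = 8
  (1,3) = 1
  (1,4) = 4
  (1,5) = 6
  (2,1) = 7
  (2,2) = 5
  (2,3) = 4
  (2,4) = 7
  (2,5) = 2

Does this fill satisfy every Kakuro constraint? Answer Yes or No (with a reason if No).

No — the across run (2,1)–(2,5) sums to 25, not 24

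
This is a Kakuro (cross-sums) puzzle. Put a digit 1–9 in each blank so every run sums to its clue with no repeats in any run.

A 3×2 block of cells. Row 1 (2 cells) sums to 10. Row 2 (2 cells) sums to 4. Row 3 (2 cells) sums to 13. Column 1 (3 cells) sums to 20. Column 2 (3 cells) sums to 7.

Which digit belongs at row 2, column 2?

1

4 in 2 cells must be {1,3}; 7 in 3 cells must be {1,2,4}.
The 4 across and the 20 down share only 3, so (2,1) = 3.
(2,2) = 4 − 3 = 1 completes the 4 across.
Given what's placed, (3,2) must be 4 to fit the 13 across and 7 down.
(1,2) = 7 − 5 = 2 completes the 7 down.
(3,1) = 13 − 4 = 9 completes the 13 across.
(1,1) = 10 − 2 = 8 completes the 10 across.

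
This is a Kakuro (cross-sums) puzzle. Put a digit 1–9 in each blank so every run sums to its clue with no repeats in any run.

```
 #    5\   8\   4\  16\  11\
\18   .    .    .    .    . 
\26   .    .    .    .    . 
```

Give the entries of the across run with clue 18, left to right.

2, 1, 3, 7, 5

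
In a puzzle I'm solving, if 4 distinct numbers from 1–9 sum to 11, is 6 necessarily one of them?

The only way to make 11 from 4 distinct digits is {1,2,3,5}, which does not contain 6.

No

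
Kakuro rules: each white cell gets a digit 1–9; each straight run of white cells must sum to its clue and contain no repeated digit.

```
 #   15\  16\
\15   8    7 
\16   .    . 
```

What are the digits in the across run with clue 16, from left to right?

16 in 2 cells must be {7,9}.
R2C1 = 15 − 8 = 7 completes the 15 down.
R2C2 = 16 − 7 = 9 completes the 16 across.

7 9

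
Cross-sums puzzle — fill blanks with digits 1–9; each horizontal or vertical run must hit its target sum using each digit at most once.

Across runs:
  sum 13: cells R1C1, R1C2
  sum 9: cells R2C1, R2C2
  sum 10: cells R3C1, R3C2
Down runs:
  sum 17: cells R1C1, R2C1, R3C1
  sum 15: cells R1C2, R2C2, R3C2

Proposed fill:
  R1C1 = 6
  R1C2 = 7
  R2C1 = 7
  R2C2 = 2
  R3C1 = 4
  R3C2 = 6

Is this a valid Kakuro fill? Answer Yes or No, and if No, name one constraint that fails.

Across: 6+7=13; 7+2=9; 4+6=10. Down: 6+7+4=17; 7+2+6=15. No digit repeats within any run.

Yes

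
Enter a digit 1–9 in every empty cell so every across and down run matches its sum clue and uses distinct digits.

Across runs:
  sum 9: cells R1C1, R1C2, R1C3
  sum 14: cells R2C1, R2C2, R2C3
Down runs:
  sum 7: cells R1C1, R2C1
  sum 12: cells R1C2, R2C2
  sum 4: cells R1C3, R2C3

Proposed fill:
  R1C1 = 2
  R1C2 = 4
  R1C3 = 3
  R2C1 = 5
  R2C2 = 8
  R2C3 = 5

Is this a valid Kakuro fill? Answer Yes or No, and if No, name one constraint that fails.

No — the down run R1C3–R2C3 sums to 8, not 4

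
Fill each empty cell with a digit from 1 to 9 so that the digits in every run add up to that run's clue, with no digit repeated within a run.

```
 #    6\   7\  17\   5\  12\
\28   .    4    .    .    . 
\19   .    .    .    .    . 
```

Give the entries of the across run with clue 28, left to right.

5, 4, 9, 3, 7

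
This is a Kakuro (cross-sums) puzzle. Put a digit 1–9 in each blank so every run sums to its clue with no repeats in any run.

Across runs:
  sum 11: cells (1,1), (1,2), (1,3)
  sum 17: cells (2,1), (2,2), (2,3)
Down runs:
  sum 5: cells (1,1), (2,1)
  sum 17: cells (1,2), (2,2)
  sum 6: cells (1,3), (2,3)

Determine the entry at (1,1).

17 in 2 cells must be {8,9}.
The 11 across and the 17 down share only 8, so (1,2) = 8.
(2,2) = 17 − 8 = 9 completes the 17 down.
Nothing is forced directly, so branch on (1,1), whose candidates are 1 or 2. If (1,1) = 1: that forces (1,3) = 2, after which (2,1) would have to be in {1,2,3,5,6,7} for the 17 across but in {4} for the 5 down — contradiction. So (1,1) = 2.
(1,3) = 11 − 10 = 1 completes the 11 across.
(2,1) = 5 − 2 = 3 completes the 5 down.
(2,3) = 17 − 12 = 5 completes the 17 across.

2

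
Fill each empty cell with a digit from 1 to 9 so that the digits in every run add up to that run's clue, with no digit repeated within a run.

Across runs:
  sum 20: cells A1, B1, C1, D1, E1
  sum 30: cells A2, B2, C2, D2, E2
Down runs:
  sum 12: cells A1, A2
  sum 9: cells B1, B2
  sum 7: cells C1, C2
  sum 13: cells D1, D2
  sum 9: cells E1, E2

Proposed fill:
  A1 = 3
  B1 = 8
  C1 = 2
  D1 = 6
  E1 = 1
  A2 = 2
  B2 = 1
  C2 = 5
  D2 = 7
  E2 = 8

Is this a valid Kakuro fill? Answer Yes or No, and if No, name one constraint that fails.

No — the across run A2–E2 sums to 23, not 30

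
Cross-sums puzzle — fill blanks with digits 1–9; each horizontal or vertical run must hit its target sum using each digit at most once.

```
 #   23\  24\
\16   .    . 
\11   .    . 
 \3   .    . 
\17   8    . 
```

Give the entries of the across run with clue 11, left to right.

5 6

16 in 2 cells must be {7,9}; 3 in 2 cells must be {1,2}; 17 in 2 cells must be {8,9}.
R4C2 = 17 − 8 = 9 completes the 17 across.
R1C2 = 7: the only remaining digit allowed by both the 16 across and the 24 down.
Given what's placed, R3C2 must be 2 to fit the 3 across and 24 down.
R1C1 = 16 − 7 = 9 completes the 16 across.
R2C2 = 24 − 18 = 6 completes the 24 down.
R3C1 = 3 − 2 = 1 completes the 3 across.
R2C1 = 11 − 6 = 5 completes the 11 across.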